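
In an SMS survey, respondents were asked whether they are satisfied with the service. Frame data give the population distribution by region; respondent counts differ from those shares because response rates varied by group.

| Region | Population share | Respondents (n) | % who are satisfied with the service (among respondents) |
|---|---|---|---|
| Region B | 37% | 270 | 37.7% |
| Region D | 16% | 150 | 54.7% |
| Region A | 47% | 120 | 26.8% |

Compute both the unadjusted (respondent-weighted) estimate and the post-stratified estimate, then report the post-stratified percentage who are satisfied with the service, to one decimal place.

Without adjustment, the pooled respondent share is:
  (270/540)×37.7 + (150/540)×54.7 + (120/540)×26.8 = 40%
Post-stratified estimate weights by population shares:
  0.37×37.7 + 0.16×54.7 + 0.47×26.8 = 35.297%

35.3%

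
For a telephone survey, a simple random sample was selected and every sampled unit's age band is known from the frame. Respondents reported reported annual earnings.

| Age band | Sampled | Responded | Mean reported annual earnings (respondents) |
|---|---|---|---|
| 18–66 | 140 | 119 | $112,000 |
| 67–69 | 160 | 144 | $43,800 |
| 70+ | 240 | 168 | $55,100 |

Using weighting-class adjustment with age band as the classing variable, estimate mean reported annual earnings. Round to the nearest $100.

Response rates by class: 18–66 119/140 = 85%, 67–69 144/160 = 90%, 70+ 168/240 = 70%.
Each respondent's weight = sampled/responded in their class; summing within a class gives n_sampled, so:
  18–66: 140 × 112,000 = 15,680,000
  67–69: 160 × 43,800 = 7,008,000
  70+: 240 × 55,100 = 13,224,000
Adjusted estimate = 35,912,000 / 540 = 66503.7 → $66,500.

$66,500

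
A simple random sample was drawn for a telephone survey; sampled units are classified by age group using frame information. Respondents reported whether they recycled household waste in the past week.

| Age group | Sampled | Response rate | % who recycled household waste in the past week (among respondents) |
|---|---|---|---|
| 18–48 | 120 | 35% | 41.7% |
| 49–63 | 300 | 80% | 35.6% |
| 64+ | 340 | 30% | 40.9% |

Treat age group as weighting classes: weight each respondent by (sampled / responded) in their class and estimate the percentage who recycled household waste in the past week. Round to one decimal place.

Weighting each respondent by the inverse class response rate inflates each class back to its sampled size, so the class weight is n_sampled:
  18–48: 120 × 41.7 = 5004
  49–63: 300 × 35.6 = 10,680
  64+: 340 × 40.9 = 13,906
Adjusted estimate = 29,590 / 760 = 38.9342 → 38.9%.

38.9%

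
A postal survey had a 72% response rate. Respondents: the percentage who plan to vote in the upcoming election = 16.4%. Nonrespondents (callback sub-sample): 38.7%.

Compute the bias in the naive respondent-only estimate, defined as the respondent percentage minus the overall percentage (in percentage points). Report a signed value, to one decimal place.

-6.2 percentage points

Nonresponse fraction = 1 − 0.72 = 0.28.
Bias = (nonresponse fraction) × (respondent percentage − nonrespondent percentage)
     = 0.28 × (16.4 − 38.7) = 0.28 × -22.3 = -6.244.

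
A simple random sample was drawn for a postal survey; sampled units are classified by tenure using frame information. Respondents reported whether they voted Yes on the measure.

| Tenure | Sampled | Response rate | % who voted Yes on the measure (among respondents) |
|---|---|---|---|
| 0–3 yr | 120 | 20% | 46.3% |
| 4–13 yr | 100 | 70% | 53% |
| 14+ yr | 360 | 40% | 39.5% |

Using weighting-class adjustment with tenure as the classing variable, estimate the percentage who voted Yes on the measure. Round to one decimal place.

43.2%

Weighting each respondent by the inverse class response rate inflates each class back to its sampled size, so the class weight is n_sampled:
  0–3 yr: 120 × 46.3 = 5556
  4–13 yr: 100 × 53 = 5300
  14+ yr: 360 × 39.5 = 14,220
Adjusted estimate = 25,076 / 580 = 43.2345 → 43.2%.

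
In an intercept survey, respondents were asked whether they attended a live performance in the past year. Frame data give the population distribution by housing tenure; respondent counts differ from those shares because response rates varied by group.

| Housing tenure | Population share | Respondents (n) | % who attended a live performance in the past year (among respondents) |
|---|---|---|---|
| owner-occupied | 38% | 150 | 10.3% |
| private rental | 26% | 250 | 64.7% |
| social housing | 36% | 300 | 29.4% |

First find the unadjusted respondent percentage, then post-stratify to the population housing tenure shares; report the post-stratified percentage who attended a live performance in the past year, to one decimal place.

31.3%

Without adjustment, the pooled respondent share is:
  (150/700)×10.3 + (250/700)×64.7 + (300/700)×29.4 = 37.9143%
Post-stratified estimate weights by population shares:
  0.38×10.3 + 0.26×64.7 + 0.36×29.4 = 31.32%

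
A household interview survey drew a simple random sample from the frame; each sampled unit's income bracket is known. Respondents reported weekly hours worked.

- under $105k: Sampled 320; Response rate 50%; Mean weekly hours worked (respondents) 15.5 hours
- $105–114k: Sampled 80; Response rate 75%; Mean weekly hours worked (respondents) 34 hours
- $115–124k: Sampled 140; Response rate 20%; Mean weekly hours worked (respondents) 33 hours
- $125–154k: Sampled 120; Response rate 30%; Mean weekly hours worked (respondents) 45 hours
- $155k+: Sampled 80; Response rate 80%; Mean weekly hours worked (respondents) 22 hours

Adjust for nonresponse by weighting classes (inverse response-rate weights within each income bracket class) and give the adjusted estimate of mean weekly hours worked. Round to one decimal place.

With weight = n_sampled/n_responded per class, the weighted class total is n_sampled:
  under $105k: 320 × 15.5 = 4960
  $105–114k: 80 × 34 = 2720
  $115–124k: 140 × 33 = 4620
  $125–154k: 120 × 45 = 5400
  $155k+: 80 × 22 = 1760
Adjusted estimate = 19,460 / 740 = 26.2973 → 26.3.

26.3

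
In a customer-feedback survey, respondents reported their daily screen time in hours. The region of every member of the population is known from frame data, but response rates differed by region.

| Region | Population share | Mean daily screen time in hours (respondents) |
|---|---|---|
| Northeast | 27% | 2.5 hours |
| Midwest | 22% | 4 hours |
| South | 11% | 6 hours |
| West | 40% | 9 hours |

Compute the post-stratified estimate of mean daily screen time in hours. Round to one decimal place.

5.8

Reweight to the known region distribution:
  Northeast: 0.27 × 2.5 = 0.675
  Midwest: 0.22 × 4 = 0.88
  South: 0.11 × 6 = 0.66
  West: 0.4 × 9 = 3.6
Post-stratified estimate = 5.815 → 5.8.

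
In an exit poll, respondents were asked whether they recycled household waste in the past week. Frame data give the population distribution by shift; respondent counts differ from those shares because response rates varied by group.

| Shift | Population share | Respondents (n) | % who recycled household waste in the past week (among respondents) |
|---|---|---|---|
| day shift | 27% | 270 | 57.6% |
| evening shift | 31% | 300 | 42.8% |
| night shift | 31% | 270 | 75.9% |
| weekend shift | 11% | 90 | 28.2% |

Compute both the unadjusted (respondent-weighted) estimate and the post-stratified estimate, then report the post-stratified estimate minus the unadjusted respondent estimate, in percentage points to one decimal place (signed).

Unadjusted (pooled respondent) estimate weights by respondent counts:
  (270/930)×57.6 + (300/930)×42.8 + (270/930)×75.9 + (90/930)×28.2 = 55.2935%
Reweighting by population shift shares:
  0.27×57.6 + 0.31×42.8 + 0.31×75.9 + 0.11×28.2 = 55.451%
Difference = 55.451 − 55.2935 = 0.1575 pp.

+0.2 percentage points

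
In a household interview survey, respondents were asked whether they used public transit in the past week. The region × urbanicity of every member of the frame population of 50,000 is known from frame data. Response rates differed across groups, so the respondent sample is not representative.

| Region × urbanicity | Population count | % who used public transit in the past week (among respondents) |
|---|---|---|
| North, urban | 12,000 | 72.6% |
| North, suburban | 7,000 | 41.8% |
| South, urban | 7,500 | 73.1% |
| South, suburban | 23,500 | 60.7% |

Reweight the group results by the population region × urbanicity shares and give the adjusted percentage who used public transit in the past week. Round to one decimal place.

62.8%

Post-stratification weights by population share, not respondent share:
  North, urban: (12,000/50,000) × 72.6 = 17.424
  North, suburban: (7,000/50,000) × 41.8 = 5.852
  South, urban: (7,500/50,000) × 73.1 = 10.965
  South, suburban: (23,500/50,000) × 60.7 = 28.529
Post-stratified estimate = 62.77 → 62.8%.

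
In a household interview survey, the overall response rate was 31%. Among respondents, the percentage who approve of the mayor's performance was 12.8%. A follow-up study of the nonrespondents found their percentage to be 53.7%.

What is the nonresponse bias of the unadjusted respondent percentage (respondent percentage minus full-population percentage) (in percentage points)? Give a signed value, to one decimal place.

Nonresponse fraction = 1 − 0.31 = 0.69.
Bias = (nonresponse fraction) × (respondent percentage − nonrespondent percentage)
     = 0.69 × (12.8 − 53.7) = 0.69 × -40.9 = -28.221.

-28.2 percentage points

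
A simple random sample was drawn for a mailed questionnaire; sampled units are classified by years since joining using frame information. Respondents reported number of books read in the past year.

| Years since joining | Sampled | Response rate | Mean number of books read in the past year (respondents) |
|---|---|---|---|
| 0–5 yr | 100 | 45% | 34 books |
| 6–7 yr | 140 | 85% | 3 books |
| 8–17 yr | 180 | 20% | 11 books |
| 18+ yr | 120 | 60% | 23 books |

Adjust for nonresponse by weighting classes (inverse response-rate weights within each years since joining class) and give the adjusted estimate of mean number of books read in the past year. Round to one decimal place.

15.9

With weight = n_sampled/n_responded per class, the weighted class total is n_sampled:
  0–5 yr: 100 × 34 = 3400
  6–7 yr: 140 × 3 = 420
  8–17 yr: 180 × 11 = 1980
  18+ yr: 120 × 23 = 2760
Adjusted estimate = 8560 / 540 = 15.8519 → 15.9.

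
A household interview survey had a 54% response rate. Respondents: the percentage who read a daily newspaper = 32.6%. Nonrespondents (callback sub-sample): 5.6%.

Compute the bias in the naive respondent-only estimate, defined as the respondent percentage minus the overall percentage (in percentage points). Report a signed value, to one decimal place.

+12.4 percentage points

Nonresponse fraction = 1 − 0.54 = 0.46.
Bias = (nonresponse fraction) × (respondent percentage − nonrespondent percentage)
     = 0.46 × (32.6 − 5.6) = 0.46 × 27 = 12.42.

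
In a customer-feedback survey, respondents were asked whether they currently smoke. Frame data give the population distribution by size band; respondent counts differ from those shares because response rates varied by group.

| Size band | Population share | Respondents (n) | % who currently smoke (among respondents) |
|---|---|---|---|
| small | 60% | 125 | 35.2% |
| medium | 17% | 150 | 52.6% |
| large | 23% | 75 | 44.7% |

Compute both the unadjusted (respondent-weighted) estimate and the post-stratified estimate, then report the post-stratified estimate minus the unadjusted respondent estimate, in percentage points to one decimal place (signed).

Unadjusted (pooled respondent) estimate weights by respondent counts:
  (125/350)×35.2 + (150/350)×52.6 + (75/350)×44.7 = 44.6929%
Reweighting by population size band shares:
  0.6×35.2 + 0.17×52.6 + 0.23×44.7 = 40.343%
Difference = 40.343 − 44.6929 = -4.3499 pp.

-4.3 percentage points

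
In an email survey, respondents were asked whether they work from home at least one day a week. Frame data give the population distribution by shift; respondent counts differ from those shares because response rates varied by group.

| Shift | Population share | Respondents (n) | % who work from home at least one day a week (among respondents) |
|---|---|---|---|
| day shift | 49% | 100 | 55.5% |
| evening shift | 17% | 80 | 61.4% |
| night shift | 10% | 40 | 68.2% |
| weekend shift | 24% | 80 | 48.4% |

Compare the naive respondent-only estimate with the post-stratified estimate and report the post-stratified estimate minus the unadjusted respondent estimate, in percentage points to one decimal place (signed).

-0.8 percentage points

Naive respondent-only estimate (weights = respondent counts):
  (100/300)×55.5 + (80/300)×61.4 + (40/300)×68.2 + (80/300)×48.4 = 56.8733%
Post-stratifying to population shares instead:
  0.49×55.5 + 0.17×61.4 + 0.1×68.2 + 0.24×48.4 = 56.069%
Difference = 56.069 − 56.8733 = -0.8043 pp.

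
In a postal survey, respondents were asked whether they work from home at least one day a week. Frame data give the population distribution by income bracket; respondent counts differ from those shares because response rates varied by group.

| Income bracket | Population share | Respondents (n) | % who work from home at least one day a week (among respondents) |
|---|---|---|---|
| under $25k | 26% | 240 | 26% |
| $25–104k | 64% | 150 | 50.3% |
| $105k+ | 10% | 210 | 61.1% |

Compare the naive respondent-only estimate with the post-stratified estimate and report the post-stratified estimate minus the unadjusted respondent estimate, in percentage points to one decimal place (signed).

Naive respondent-only estimate (weights = respondent counts):
  (240/600)×26 + (150/600)×50.3 + (210/600)×61.1 = 44.36%
Reweighting by population income bracket shares:
  0.26×26 + 0.64×50.3 + 0.1×61.1 = 45.062%
Difference = 45.062 − 44.36 = 0.702 pp.

+0.7 percentage points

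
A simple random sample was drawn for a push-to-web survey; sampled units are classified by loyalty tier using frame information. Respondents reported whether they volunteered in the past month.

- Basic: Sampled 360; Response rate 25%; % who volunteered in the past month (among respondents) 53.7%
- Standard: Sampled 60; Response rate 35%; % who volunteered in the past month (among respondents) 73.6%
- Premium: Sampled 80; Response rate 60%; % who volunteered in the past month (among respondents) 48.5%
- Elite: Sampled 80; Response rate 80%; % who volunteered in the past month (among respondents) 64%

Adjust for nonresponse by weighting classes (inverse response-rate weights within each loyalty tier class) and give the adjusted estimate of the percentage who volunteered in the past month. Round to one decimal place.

Each respondent's weight = sampled/responded in their class; summing within a class gives n_sampled, so:
  Basic: 360 × 53.7 = 19,332
  Standard: 60 × 73.6 = 4416
  Premium: 80 × 48.5 = 3880
  Elite: 80 × 64 = 5120
Adjusted estimate = 32,748 / 580 = 56.4621 → 56.5%.

56.5%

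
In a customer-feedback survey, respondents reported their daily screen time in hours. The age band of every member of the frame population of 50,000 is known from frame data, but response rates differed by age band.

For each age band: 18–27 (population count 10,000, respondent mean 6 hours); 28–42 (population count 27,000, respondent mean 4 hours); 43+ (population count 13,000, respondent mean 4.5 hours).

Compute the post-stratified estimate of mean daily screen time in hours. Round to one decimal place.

4.5

Each cell contributes population-share × respondent value:
  18–27: (10,000/50,000) × 6 = 1.2
  28–42: (27,000/50,000) × 4 = 2.16
  43+: (13,000/50,000) × 4.5 = 1.17
Post-stratified estimate = 4.53 → 4.5.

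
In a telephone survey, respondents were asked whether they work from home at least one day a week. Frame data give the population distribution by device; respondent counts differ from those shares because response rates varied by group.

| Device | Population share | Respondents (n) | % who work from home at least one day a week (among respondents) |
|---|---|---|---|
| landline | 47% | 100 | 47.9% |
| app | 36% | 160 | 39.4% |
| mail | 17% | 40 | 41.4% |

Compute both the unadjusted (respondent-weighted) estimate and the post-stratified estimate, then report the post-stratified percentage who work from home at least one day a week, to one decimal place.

Naive respondent-only estimate (weights = respondent counts):
  (100/300)×47.9 + (160/300)×39.4 + (40/300)×41.4 = 42.5%
Post-stratifying to population shares instead:
  0.47×47.9 + 0.36×39.4 + 0.17×41.4 = 43.735%

43.7%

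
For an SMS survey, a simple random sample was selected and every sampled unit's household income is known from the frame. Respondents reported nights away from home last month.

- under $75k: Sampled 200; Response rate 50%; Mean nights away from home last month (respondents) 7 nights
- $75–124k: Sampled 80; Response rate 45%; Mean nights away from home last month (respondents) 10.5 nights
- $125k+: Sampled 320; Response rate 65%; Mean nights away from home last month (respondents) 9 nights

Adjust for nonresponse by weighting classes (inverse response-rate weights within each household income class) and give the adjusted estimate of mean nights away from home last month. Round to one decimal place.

8.5

Inverse-response-rate weighting restores each class to its sampled count, so class totals weight by n_sampled:
  under $75k: 200 × 7 = 1400
  $75–124k: 80 × 10.5 = 840
  $125k+: 320 × 9 = 2880
Adjusted estimate = 5120 / 600 = 8.53333 → 8.5.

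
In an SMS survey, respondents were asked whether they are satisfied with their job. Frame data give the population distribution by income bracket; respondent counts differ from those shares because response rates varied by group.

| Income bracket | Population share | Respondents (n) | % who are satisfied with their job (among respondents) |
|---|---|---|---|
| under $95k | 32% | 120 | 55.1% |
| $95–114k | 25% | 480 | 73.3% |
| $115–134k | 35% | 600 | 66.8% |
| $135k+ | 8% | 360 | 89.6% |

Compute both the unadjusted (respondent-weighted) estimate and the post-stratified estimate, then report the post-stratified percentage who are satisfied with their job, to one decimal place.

66.5%

Unadjusted (pooled respondent) estimate weights by respondent counts:
  (120/1560)×55.1 + (480/1560)×73.3 + (600/1560)×66.8 + (360/1560)×89.6 = 73.1615%
Post-stratifying to population shares instead:
  0.32×55.1 + 0.25×73.3 + 0.35×66.8 + 0.08×89.6 = 66.505%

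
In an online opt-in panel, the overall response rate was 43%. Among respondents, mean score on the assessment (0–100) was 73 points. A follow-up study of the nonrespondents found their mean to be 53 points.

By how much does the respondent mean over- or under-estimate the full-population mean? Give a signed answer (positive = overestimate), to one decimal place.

Nonresponse fraction = 1 − 0.43 = 0.57.
Bias = (nonresponse fraction) × (respondent mean − nonrespondent mean)
     = 0.57 × (73 − 53) = 0.57 × 20 = 11.4.

+11.4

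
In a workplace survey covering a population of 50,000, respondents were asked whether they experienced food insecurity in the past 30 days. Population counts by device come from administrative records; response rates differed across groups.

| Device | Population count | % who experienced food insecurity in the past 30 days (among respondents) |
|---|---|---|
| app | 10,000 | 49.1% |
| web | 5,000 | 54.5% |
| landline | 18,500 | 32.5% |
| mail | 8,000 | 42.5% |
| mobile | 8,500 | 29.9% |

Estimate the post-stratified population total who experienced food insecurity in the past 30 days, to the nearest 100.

Estimated count per cell = population count × respondent percentage:
  app: 10,000 × 49.1% = 4910
  web: 5,000 × 54.5% = 2725
  landline: 18,500 × 32.5% = 6012.5
  mail: 8,000 × 42.5% = 3400
  mobile: 8,500 × 29.9% = 2541.5
Estimated total = 19,589 → 19,600.

19,600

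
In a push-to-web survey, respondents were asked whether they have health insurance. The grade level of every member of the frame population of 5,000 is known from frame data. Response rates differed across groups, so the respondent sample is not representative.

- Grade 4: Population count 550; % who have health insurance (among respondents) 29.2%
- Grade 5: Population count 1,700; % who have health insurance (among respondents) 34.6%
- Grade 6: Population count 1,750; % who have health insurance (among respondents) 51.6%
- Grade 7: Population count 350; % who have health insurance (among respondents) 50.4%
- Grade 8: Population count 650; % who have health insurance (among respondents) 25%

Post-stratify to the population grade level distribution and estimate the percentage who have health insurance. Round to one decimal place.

39.8%

Post-stratification weights by population share, not respondent share:
  Grade 4: (550/5,000) × 29.2 = 3.212
  Grade 5: (1,700/5,000) × 34.6 = 11.764
  Grade 6: (1,750/5,000) × 51.6 = 18.06
  Grade 7: (350/5,000) × 50.4 = 3.528
  Grade 8: (650/5,000) × 25 = 3.25
Post-stratified estimate = 39.814 → 39.8%.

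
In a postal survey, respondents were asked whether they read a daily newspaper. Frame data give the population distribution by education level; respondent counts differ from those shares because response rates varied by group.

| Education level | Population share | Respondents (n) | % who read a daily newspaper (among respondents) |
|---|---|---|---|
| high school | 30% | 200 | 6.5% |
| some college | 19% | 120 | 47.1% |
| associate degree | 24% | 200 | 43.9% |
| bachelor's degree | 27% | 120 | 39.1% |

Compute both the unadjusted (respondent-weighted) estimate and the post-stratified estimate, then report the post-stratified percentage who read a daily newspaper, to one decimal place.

32.0%

Naive respondent-only estimate (weights = respondent counts):
  (200/640)×6.5 + (120/640)×47.1 + (200/640)×43.9 + (120/640)×39.1 = 31.9125%
Reweighting by population education level shares:
  0.3×6.5 + 0.19×47.1 + 0.24×43.9 + 0.27×39.1 = 31.992%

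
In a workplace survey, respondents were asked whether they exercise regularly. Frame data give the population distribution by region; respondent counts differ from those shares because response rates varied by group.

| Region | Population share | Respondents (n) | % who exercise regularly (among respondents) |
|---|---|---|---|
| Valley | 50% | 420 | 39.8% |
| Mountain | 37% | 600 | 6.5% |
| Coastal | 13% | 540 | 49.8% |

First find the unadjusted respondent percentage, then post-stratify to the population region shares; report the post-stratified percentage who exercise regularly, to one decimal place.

28.8%

Naive respondent-only estimate (weights = respondent counts):
  (420/1560)×39.8 + (600/1560)×6.5 + (540/1560)×49.8 = 30.4538%
Post-stratifying to population shares instead:
  0.5×39.8 + 0.37×6.5 + 0.13×49.8 = 28.779%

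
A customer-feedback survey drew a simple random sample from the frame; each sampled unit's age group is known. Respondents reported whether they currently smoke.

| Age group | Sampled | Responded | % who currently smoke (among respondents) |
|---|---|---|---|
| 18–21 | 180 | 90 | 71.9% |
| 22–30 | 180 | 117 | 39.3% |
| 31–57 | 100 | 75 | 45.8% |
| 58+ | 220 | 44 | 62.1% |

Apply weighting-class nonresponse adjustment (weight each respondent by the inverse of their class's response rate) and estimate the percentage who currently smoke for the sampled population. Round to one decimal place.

56.3%

Class response rates: 18–21 90/180 = 50%, 22–30 117/180 = 65%, 31–57 75/100 = 75%, 58+ 44/220 = 20%.
Each respondent's weight = sampled/responded in their class; summing within a class gives n_sampled, so:
  18–21: 180 × 71.9 = 12942
  22–30: 180 × 39.3 = 7074
  31–57: 100 × 45.8 = 4580
  58+: 220 × 62.1 = 13,662
Adjusted estimate = 38,258 / 680 = 56.2618 → 56.3%.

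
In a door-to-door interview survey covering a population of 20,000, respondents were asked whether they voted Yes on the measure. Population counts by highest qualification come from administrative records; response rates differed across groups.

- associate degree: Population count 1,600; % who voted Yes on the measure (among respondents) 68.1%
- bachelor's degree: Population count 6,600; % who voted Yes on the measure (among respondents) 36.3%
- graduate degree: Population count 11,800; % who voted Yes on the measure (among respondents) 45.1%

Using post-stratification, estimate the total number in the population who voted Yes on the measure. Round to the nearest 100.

Each cell contributes its population count × the respondent rate:
  associate degree: 1,600 × 68.1% = 1089.6
  bachelor's degree: 6,600 × 36.3% = 2395.8
  graduate degree: 11,800 × 45.1% = 5321.8
Estimated total = 8807.2 → 8,800.

8,800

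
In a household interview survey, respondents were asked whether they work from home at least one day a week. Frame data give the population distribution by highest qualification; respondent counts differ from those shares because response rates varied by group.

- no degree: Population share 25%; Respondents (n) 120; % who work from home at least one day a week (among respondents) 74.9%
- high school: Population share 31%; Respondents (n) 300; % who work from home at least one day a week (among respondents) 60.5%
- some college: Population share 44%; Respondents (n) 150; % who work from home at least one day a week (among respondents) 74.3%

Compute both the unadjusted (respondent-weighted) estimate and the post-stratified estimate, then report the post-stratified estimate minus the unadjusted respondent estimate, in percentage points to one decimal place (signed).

Naive respondent-only estimate (weights = respondent counts):
  (120/570)×74.9 + (300/570)×60.5 + (150/570)×74.3 = 67.1632%
Post-stratifying to population shares instead:
  0.25×74.9 + 0.31×60.5 + 0.44×74.3 = 70.172%
Difference = 70.172 − 67.1632 = 3.0088 pp.

+3.0 percentage points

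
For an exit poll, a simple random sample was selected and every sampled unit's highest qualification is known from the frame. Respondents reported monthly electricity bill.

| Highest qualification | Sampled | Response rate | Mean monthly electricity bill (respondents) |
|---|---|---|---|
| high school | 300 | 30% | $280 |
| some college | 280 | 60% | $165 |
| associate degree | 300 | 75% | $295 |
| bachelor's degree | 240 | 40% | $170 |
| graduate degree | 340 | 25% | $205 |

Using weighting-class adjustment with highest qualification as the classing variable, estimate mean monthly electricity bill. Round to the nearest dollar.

Each respondent's weight = sampled/responded in their class; summing within a class gives n_sampled, so:
  high school: 300 × 280 = 84,000
  some college: 280 × 165 = 46,200
  associate degree: 300 × 295 = 88,500
  bachelor's degree: 240 × 170 = 40,800
  graduate degree: 340 × 205 = 69,700
Adjusted estimate = 329,200 / 1,460 = 225.479 → $225.

$225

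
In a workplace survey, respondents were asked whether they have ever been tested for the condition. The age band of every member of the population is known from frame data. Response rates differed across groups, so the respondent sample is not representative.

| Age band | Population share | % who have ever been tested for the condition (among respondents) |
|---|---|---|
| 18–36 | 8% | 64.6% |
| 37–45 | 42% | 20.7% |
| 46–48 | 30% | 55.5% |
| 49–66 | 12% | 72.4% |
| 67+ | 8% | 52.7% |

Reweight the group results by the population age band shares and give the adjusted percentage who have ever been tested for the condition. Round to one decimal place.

Post-stratification weights by population share, not respondent share:
  18–36: 0.08 × 64.6 = 5.168
  37–45: 0.42 × 20.7 = 8.694
  46–48: 0.3 × 55.5 = 16.65
  49–66: 0.12 × 72.4 = 8.688
  67+: 0.08 × 52.7 = 4.216
Post-stratified estimate = 43.416 → 43.4%.

43.4%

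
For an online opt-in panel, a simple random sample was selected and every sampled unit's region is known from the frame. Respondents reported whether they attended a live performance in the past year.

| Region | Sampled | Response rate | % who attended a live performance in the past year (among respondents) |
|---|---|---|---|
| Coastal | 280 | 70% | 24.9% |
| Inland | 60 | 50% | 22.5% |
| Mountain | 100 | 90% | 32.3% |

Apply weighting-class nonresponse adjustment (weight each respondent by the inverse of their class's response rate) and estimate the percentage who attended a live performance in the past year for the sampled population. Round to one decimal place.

26.3%

Inverse-response-rate weighting restores each class to its sampled count, so class totals weight by n_sampled:
  Coastal: 280 × 24.9 = 6972
  Inland: 60 × 22.5 = 1350
  Mountain: 100 × 32.3 = 3230
Adjusted estimate = 11,552 / 440 = 26.2545 → 26.3%.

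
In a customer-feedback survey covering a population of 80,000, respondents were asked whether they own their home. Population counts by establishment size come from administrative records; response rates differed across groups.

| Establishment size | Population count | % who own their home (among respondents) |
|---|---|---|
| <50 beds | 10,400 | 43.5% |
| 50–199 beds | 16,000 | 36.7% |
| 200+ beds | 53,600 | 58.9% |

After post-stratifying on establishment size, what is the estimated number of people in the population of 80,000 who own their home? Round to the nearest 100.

Each cell contributes its population count × the respondent rate:
  <50 beds: 10,400 × 43.5% = 4524
  50–199 beds: 16,000 × 36.7% = 5872
  200+ beds: 53,600 × 58.9% = 31570.4
Estimated total = 41966.4 → 42,000.

42,000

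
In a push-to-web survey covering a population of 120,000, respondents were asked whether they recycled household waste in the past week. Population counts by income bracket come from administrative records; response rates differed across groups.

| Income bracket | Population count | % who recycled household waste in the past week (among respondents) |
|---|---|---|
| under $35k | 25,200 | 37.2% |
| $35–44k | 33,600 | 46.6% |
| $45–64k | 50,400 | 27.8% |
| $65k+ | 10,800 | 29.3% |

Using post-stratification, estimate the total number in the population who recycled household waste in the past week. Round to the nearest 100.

42,200

Each cell contributes its population count × the respondent rate:
  under $35k: 25,200 × 37.2% = 9374.4
  $35–44k: 33,600 × 46.6% = 15657.6
  $45–64k: 50,400 × 27.8% = 14011.2
  $65k+: 10,800 × 29.3% = 3164.4
Estimated total = 42207.6 → 42,200.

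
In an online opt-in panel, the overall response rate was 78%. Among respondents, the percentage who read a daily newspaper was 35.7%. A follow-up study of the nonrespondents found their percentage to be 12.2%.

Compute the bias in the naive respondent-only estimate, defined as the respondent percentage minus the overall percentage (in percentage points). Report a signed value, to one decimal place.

+5.2 percentage points

Nonresponse fraction = 1 − 0.78 = 0.22.
Bias = (nonresponse fraction) × (respondent percentage − nonrespondent percentage)
     = 0.22 × (35.7 − 12.2) = 0.22 × 23.5 = 5.17.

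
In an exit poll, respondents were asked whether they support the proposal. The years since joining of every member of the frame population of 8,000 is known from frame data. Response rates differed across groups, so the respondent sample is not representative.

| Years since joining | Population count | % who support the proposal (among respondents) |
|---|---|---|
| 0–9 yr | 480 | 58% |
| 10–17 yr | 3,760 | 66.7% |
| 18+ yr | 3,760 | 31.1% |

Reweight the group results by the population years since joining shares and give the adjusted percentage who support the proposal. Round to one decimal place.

Each cell contributes population-share × respondent value:
  0–9 yr: (480/8,000) × 58 = 3.48
  10–17 yr: (3,760/8,000) × 66.7 = 31.349
  18+ yr: (3,760/8,000) × 31.1 = 14.617
Post-stratified estimate = 49.446 → 49.4%.

49.4%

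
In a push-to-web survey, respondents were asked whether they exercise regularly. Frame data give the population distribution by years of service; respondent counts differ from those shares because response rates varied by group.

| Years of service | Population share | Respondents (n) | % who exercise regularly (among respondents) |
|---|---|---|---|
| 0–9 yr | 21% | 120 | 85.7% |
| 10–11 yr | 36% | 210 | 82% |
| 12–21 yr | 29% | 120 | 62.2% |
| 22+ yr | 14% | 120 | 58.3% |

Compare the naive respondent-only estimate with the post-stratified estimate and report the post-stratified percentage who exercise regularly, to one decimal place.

Naive respondent-only estimate (weights = respondent counts):
  (120/570)×85.7 + (210/570)×82 + (120/570)×62.2 + (120/570)×58.3 = 73.6211%
Reweighting by population years of service shares:
  0.21×85.7 + 0.36×82 + 0.29×62.2 + 0.14×58.3 = 73.717%

73.7%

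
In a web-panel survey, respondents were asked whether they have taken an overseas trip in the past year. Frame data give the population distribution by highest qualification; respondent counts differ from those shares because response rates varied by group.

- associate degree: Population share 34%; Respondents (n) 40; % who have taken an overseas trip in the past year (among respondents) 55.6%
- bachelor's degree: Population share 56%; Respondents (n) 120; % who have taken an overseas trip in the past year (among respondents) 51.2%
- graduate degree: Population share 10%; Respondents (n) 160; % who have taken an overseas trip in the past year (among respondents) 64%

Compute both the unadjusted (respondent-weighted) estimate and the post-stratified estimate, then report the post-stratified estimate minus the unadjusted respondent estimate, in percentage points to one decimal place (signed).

Unadjusted (pooled respondent) estimate weights by respondent counts:
  (40/320)×55.6 + (120/320)×51.2 + (160/320)×64 = 58.15%
Post-stratifying to population shares instead:
  0.34×55.6 + 0.56×51.2 + 0.1×64 = 53.976%
Difference = 53.976 − 58.15 = -4.174 pp.

-4.2 percentage points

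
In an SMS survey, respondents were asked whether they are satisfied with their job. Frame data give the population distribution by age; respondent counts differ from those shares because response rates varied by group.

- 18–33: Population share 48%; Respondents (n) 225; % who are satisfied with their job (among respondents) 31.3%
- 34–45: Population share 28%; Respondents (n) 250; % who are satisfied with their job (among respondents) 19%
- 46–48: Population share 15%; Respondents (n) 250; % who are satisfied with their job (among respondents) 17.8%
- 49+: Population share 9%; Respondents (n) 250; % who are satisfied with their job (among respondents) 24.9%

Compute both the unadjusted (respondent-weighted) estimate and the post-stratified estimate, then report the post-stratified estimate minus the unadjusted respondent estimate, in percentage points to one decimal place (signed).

Naive respondent-only estimate (weights = respondent counts):
  (225/975)×31.3 + (250/975)×19 + (250/975)×17.8 + (250/975)×24.9 = 23.0436%
Reweighting by population age shares:
  0.48×31.3 + 0.28×19 + 0.15×17.8 + 0.09×24.9 = 25.255%
Difference = 25.255 − 23.0436 = 2.2114 pp.

+2.2 percentage points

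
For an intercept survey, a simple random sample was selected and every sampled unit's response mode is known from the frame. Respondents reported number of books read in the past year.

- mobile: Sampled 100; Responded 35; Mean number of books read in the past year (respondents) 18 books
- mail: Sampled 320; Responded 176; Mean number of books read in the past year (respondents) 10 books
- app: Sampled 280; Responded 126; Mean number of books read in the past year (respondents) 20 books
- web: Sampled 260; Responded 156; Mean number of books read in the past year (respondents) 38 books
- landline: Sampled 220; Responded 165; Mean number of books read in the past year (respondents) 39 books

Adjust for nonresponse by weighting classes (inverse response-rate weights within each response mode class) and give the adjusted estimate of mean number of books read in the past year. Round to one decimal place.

24.6

Response rates by class: mobile 35/100 = 35%, mail 176/320 = 55%, app 126/280 = 45%, web 156/260 = 60%, landline 165/220 = 75%.
Weighting each respondent by the inverse class response rate inflates each class back to its sampled size, so the class weight is n_sampled:
  mobile: 100 × 18 = 1800
  mail: 320 × 10 = 3200
  app: 280 × 20 = 5600
  web: 260 × 38 = 9880
  landline: 220 × 39 = 8580
Adjusted estimate = 29,060 / 1,180 = 24.6271 → 24.6.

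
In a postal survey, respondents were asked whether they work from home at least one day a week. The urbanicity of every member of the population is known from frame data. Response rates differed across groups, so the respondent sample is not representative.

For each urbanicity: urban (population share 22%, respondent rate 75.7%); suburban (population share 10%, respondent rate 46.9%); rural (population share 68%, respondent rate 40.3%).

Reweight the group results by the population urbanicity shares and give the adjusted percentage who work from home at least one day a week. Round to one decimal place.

Reweight to the known urbanicity distribution:
  urban: 0.22 × 75.7 = 16.654
  suburban: 0.1 × 46.9 = 4.69
  rural: 0.68 × 40.3 = 27.404
Post-stratified estimate = 48.748 → 48.7%.

48.7%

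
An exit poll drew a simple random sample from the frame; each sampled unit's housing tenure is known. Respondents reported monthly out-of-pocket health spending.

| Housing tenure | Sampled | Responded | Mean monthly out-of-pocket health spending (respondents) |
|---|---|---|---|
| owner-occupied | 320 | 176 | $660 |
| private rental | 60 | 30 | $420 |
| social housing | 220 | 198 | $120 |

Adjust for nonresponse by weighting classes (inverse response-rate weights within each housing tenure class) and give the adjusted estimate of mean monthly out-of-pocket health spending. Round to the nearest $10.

Response rates by class: owner-occupied 176/320 = 55%, private rental 30/60 = 50%, social housing 198/220 = 90%.
Weighting each respondent by the inverse class response rate inflates each class back to its sampled size, so the class weight is n_sampled:
  owner-occupied: 320 × 660 = 211,200
  private rental: 60 × 420 = 25,200
  social housing: 220 × 120 = 26,400
Adjusted estimate = 262,800 / 600 = 438 → $440.

$440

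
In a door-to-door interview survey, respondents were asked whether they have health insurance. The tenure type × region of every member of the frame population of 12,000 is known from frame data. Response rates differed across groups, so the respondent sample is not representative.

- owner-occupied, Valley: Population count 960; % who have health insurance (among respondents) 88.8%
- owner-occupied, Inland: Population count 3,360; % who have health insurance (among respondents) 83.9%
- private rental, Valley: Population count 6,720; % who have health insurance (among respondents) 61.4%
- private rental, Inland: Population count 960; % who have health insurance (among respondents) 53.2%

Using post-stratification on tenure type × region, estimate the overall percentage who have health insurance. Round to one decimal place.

Post-stratification weights by population share, not respondent share:
  owner-occupied, Valley: (960/12,000) × 88.8 = 7.104
  owner-occupied, Inland: (3,360/12,000) × 83.9 = 23.492
  private rental, Valley: (6,720/12,000) × 61.4 = 34.384
  private rental, Inland: (960/12,000) × 53.2 = 4.256
Post-stratified estimate = 69.236 → 69.2%.

69.2%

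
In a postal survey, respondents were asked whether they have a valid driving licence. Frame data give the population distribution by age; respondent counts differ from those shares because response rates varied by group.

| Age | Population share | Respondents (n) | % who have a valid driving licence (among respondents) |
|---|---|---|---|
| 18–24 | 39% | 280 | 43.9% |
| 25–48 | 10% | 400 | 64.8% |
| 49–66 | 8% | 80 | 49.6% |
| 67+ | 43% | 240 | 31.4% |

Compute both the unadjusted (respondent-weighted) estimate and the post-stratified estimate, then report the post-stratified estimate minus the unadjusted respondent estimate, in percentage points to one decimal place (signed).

Unadjusted (pooled respondent) estimate weights by respondent counts:
  (280/1000)×43.9 + (400/1000)×64.8 + (80/1000)×49.6 + (240/1000)×31.4 = 49.716%
Reweighting by population age shares:
  0.39×43.9 + 0.1×64.8 + 0.08×49.6 + 0.43×31.4 = 41.071%
Difference = 41.071 − 49.716 = -8.645 pp.

-8.6 percentage points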